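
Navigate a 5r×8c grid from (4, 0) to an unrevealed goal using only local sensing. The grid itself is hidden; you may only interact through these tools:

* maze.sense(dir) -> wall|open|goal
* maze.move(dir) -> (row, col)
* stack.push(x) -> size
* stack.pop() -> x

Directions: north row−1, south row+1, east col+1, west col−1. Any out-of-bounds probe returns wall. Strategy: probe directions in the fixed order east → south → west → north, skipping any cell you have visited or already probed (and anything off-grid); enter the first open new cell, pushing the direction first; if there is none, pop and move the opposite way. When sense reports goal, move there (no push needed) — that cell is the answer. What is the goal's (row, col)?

-> sense(dir='east')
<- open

-> push(x='east')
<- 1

-> move(dir='east')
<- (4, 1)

-> sense(dir='east')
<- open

-> push(x='east')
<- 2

-> move(dir='east')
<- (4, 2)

-> sense(dir='east')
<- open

-> push(x='east')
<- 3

-> move(dir='east')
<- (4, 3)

-> sense(dir='east')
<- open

-> push(x='east')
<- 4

-> move(dir='east')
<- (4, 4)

-> sense(dir='east')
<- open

-> push(x='east')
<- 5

-> move(dir='east')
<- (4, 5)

-> sense(dir='east')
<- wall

-> sense(dir='north')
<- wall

-> pop()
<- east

-> move(dir='west')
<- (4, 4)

-> sense(dir='north')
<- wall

-> pop()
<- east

-> move(dir='west')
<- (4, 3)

-> sense(dir='north')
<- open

-> push(x='north')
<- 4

-> move(dir='north')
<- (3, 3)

-> sense(dir='west')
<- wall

-> sense(dir='north')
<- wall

-> pop()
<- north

-> move(dir='south')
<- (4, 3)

-> pop()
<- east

-> move(dir='west')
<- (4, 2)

-> pop()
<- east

-> move(dir='west')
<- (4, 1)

-> sense(dir='north')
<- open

-> push(x='north')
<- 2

-> move(dir='north')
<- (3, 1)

-> sense(dir='west')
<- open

-> push(x='west')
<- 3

-> move(dir='west')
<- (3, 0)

-> sense(dir='north')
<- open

-> push(x='north')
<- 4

-> move(dir='north')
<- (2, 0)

-> sense(dir='east')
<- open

-> push(x='east')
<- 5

-> move(dir='east')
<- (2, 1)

-> sense(dir='east')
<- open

-> push(x='east')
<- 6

-> move(dir='east')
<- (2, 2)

-> sense(dir='north')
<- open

-> push(x='north')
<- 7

-> move(dir='north')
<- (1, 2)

-> sense(dir='east')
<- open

-> push(x='east')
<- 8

-> move(dir='east')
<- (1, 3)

-> sense(dir='east')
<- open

-> push(x='east')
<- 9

-> move(dir='east')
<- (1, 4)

-> sense(dir='east')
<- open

-> push(x='east')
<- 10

-> move(dir='east')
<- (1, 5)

-> sense(dir='east')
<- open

-> push(x='east')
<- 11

-> move(dir='east')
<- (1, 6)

-> sense(dir='east')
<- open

-> push(x='east')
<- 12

-> move(dir='east')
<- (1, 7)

-> sense(dir='south')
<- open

-> push(x='south')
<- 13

-> move(dir='south')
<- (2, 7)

-> sense(dir='south')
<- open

-> push(x='south')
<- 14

-> move(dir='south')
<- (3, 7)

-> sense(dir='south')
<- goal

-> move(dir='south')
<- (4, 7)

Answer: (4, 7)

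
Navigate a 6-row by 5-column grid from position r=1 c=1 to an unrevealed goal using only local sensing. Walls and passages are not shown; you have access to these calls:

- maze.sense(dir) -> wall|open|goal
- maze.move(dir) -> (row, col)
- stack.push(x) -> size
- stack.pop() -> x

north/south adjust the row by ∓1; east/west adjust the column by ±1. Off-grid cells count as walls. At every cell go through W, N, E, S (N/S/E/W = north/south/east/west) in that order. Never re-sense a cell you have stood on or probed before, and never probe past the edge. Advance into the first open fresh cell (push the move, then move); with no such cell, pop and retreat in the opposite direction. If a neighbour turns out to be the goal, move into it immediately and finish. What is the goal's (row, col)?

% maze.sense west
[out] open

% stack.push west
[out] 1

% maze.move west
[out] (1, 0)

% maze.sense north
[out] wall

% maze.sense south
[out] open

% stack.push south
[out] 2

% maze.move south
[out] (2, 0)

% maze.sense east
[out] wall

% maze.sense south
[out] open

% stack.push south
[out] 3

% maze.move south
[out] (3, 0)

% maze.sense east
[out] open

% stack.push east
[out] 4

% maze.move east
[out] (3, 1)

% maze.sense east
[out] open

% stack.push east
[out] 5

% maze.move east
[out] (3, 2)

% maze.sense north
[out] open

% stack.push north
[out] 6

% maze.move north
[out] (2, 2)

% maze.sense north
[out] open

% stack.push north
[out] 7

% maze.move north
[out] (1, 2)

% maze.sense north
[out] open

% stack.push north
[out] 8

% maze.move north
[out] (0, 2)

% maze.sense west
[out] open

% stack.push west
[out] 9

% maze.move west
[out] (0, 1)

% stack.pop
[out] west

% maze.move east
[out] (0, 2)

% maze.sense east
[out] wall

% stack.pop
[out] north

% maze.move south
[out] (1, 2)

% maze.sense east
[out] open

% stack.push east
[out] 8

% maze.move east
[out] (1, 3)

% maze.sense east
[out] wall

% maze.sense south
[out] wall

% stack.pop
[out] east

% maze.move west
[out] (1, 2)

% stack.pop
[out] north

% maze.move south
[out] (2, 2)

% stack.pop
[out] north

% maze.move south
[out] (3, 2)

% maze.sense east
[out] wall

% maze.sense south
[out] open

% stack.push south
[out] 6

% maze.move south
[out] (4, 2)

% maze.sense west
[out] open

% stack.push west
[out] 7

% maze.move west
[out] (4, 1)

% maze.sense west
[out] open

% stack.push west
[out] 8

% maze.move west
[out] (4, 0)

% maze.sense south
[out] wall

% stack.pop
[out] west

% maze.move east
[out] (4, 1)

% maze.sense south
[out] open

% stack.push south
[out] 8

% maze.move south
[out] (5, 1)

% maze.sense east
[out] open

% stack.push east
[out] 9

% maze.move east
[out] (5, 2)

% maze.sense east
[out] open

% stack.push east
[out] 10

% maze.move east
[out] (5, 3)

% maze.sense north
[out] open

% stack.push north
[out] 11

% maze.move north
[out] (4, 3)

% maze.sense east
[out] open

% stack.push east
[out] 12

% maze.move east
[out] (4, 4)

% maze.sense north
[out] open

% stack.push north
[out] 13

% maze.move north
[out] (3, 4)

% maze.sense north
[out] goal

% maze.move north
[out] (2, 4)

Answer: (2, 4)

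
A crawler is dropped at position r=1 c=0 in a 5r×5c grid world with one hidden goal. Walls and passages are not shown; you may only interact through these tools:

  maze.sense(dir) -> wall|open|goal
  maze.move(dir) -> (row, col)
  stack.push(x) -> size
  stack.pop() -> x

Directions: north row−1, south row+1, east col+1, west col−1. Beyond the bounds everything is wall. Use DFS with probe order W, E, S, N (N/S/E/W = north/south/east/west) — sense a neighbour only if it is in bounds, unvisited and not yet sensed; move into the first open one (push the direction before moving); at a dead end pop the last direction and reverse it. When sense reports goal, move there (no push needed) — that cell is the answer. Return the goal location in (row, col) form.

Now I run sense on east, : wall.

Now I run sense on south, and get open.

I try push on south, — result: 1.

Using move on south, which returns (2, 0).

I use sense on east, : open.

I use push on east, : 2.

Then move on east, and observe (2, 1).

Using sense on east, and get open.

I call push on east, giving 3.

Then move on east, and get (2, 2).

Next I call sense on east, : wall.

Invoking sense on south, which returns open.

Then push on south, and get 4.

Now I run move on south, and observe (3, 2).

Then sense on west, — result: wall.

Now I run sense on east, → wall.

Then sense on south, and observe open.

Next I call push on south, : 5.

I try move on south, and get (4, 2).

Now I run sense on west, : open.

Calling push on west, and get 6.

I invoke move on west, and observe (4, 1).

Now I run sense on west, which returns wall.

I run pop, yielding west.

Calling move on east, — result: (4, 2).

I try sense on east, and observe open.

Using push on east, — result: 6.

Invoking move on east, and observe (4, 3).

Next I call sense on east, → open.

I invoke push on east, and get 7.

Using move on east, and see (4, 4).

Then sense on north, and get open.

Using push on north, giving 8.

Invoking move on north, and get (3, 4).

I call sense on north, giving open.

I run push on north, and see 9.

Invoking move on north, — result: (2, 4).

Then sense on north, → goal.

Invoking move on north, — result: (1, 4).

Answer: (1, 4)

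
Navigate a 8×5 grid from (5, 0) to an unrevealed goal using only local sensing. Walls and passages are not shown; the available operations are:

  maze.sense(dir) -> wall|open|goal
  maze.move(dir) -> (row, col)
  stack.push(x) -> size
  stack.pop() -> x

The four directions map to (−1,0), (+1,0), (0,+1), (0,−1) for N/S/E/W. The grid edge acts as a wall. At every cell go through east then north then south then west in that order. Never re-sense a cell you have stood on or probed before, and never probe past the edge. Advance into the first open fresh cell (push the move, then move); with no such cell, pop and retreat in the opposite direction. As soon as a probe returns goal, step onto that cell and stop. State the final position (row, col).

Using sense(east), and see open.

Next I call push(east), and see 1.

Calling move(east), giving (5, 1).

Using sense(east), : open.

Using push(east), and get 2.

I invoke move(east), and get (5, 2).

I try sense(east), which returns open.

Then push(east), : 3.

Now I run move(east), which returns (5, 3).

Using sense(east), : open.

Next I call push(east), giving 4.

I run move(east), yielding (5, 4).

I try sense(north), → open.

I use push(north), and observe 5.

Then move(north), — result: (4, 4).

Calling sense(north), → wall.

I try sense(west), and see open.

I invoke push(west), yielding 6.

I use move(west), : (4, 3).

Next I call sense(north), yielding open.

Calling push(north), yielding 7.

Now I run move(north), and observe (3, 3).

Using sense(north), and observe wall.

Using sense(west), and observe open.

Now I run push(west), yielding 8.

Calling move(west), giving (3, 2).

Using sense(north), and get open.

Now I run push(north), : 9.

Calling move(north), : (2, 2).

I use sense(north), — result: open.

Then push(north), and see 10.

Using move(north), and get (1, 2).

Invoking sense(east), : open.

I use push(east), which returns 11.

I run move(east), — result: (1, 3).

Calling sense(east), yielding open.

I use push(east), which returns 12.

Using move(east), yielding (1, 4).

I use sense(north), and observe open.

Next I call push(north), and see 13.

I invoke move(north), and observe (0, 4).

Calling sense(west), yielding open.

I use push(west), — result: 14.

I call move(west), — result: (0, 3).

I run sense(west), and observe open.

Calling push(west), and observe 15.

I invoke move(west), → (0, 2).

Then sense(west), giving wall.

Invoking pop, → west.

Next I call move(east), and see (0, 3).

Then pop, yielding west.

I call move(east), yielding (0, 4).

Calling pop(), and see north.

Now I run move(south), : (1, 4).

Then sense(south), and get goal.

I use move(south), yielding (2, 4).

Answer: (2, 4)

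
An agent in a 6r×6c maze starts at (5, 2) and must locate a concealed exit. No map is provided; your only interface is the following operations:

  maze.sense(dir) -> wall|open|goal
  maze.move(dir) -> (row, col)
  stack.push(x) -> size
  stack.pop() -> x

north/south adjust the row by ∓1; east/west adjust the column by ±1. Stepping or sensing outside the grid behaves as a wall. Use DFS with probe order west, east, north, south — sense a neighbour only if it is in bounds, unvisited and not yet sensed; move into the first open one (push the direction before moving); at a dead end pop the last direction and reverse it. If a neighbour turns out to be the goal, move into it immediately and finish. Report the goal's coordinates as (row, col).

Do: sense[west]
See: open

Do: push[west]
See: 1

Do: move[west]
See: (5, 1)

Do: sense[west]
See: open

Do: push[west]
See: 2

Do: move[west]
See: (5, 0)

Do: sense[north]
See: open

Do: push[north]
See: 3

Do: move[north]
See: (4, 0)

Do: sense[east]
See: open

Do: push[east]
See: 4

Do: move[east]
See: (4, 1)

Do: sense[east]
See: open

Do: push[east]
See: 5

Do: move[east]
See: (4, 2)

Do: sense[east]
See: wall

Do: sense[north]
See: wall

Do: pop[]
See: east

Do: move[west]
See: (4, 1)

Do: sense[north]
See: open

Do: push[north]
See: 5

Do: move[north]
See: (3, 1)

Do: sense[west]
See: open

Do: push[west]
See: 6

Do: move[west]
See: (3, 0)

Do: sense[north]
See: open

Do: push[north]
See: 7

Do: move[north]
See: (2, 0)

Do: sense[east]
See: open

Do: push[east]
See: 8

Do: move[east]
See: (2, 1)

Do: sense[east]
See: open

Do: push[east]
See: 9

Do: move[east]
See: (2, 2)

Do: sense[east]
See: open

Do: push[east]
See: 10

Do: move[east]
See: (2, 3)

Do: sense[east]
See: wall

Do: sense[north]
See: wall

Do: sense[south]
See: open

Do: push[south]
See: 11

Do: move[south]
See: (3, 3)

Do: sense[east]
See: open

Do: push[east]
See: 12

Do: move[east]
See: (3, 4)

Do: sense[east]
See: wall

Do: sense[south]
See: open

Do: push[south]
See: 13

Do: move[south]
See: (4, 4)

Do: sense[east]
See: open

Do: push[east]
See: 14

Do: move[east]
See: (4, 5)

Do: sense[south]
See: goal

Do: move[south]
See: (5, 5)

Answer: (5, 5)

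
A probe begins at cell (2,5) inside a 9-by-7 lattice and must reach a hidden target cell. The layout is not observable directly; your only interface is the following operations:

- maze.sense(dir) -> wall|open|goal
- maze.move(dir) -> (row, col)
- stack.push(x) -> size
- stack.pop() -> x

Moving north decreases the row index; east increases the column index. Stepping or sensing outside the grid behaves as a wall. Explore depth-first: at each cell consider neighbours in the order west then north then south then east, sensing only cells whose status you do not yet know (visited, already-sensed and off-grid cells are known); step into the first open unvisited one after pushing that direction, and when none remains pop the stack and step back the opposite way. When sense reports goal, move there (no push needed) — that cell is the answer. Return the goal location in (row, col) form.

% maze.sense dir: west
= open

% stack.push x: west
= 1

% maze.move dir: west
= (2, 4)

% maze.sense dir: west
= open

% stack.push x: west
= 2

% maze.move dir: west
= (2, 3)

% maze.sense dir: west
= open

% stack.push x: west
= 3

% maze.move dir: west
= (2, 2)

% maze.sense dir: west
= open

% stack.push x: west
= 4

% maze.move dir: west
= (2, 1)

% maze.sense dir: west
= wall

% maze.sense dir: north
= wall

% maze.sense dir: south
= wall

% stack.pop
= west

% maze.move dir: east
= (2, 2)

% maze.sense dir: north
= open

% stack.push x: north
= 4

% maze.move dir: north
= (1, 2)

% maze.sense dir: north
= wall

% maze.sense dir: east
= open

% stack.push x: east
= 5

% maze.move dir: east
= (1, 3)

% maze.sense dir: north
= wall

% maze.sense dir: east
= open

% stack.push x: east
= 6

% maze.move dir: east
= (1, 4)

% maze.sense dir: north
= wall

% maze.sense dir: east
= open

% stack.push x: east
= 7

% maze.move dir: east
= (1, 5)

% maze.sense dir: north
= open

% stack.push x: north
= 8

% maze.move dir: north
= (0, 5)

% maze.sense dir: east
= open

% stack.push x: east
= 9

% maze.move dir: east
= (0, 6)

% maze.sense dir: south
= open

% stack.push x: south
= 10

% maze.move dir: south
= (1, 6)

% maze.sense dir: south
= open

% stack.push x: south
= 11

% maze.move dir: south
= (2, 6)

% maze.sense dir: south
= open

% stack.push x: south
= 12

% maze.move dir: south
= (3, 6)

% maze.sense dir: west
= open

% stack.push x: west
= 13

% maze.move dir: west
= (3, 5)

% maze.sense dir: west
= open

% stack.push x: west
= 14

% maze.move dir: west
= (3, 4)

% maze.sense dir: west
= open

% stack.push x: west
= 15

% maze.move dir: west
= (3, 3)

% maze.sense dir: west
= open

% stack.push x: west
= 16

% maze.move dir: west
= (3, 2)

% maze.sense dir: south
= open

% stack.push x: south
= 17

% maze.move dir: south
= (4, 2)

% maze.sense dir: west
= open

% stack.push x: west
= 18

% maze.move dir: west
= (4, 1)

% maze.sense dir: west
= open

% stack.push x: west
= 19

% maze.move dir: west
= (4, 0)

% maze.sense dir: north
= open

% stack.push x: north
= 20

% maze.move dir: north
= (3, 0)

% stack.pop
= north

% maze.move dir: south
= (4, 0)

% maze.sense dir: south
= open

% stack.push x: south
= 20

% maze.move dir: south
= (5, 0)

% maze.sense dir: south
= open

% stack.push x: south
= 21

% maze.move dir: south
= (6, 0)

% maze.sense dir: south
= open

% stack.push x: south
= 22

% maze.move dir: south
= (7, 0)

% maze.sense dir: south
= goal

% maze.move dir: south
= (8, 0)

Answer: (8, 0)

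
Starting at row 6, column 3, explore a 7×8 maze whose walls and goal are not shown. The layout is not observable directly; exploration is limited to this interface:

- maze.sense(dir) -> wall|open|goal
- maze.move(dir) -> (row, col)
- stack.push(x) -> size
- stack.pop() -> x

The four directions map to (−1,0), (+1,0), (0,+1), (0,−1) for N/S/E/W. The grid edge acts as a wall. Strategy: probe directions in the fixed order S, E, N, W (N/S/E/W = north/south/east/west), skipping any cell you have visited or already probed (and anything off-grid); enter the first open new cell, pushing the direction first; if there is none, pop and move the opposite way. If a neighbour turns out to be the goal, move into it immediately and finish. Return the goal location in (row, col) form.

-> maze.sense(dir='east')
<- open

-> stack.push(x='east')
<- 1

-> maze.move(dir='east')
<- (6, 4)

-> maze.sense(dir='east')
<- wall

-> maze.sense(dir='north')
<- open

-> stack.push(x='north')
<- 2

-> maze.move(dir='north')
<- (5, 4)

-> maze.sense(dir='east')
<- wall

-> maze.sense(dir='north')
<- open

-> stack.push(x='north')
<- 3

-> maze.move(dir='north')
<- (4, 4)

-> maze.sense(dir='east')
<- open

-> stack.push(x='east')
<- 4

-> maze.move(dir='east')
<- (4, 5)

-> maze.sense(dir='east')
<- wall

-> maze.sense(dir='north')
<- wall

-> stack.pop()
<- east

-> maze.move(dir='west')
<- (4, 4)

-> maze.sense(dir='north')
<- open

-> stack.push(x='north')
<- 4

-> maze.move(dir='north')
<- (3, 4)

-> maze.sense(dir='north')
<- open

-> stack.push(x='north')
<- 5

-> maze.move(dir='north')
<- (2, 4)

-> maze.sense(dir='east')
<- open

-> stack.push(x='east')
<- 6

-> maze.move(dir='east')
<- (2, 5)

-> maze.sense(dir='east')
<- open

-> stack.push(x='east')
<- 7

-> maze.move(dir='east')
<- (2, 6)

-> maze.sense(dir='south')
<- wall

-> maze.sense(dir='east')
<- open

-> stack.push(x='east')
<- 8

-> maze.move(dir='east')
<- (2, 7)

-> maze.sense(dir='south')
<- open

-> stack.push(x='south')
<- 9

-> maze.move(dir='south')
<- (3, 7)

-> maze.sense(dir='south')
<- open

-> stack.push(x='south')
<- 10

-> maze.move(dir='south')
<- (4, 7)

-> maze.sense(dir='south')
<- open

-> stack.push(x='south')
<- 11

-> maze.move(dir='south')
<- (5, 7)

-> maze.sense(dir='south')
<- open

-> stack.push(x='south')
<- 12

-> maze.move(dir='south')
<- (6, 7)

-> maze.sense(dir='west')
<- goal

-> maze.move(dir='west')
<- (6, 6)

Answer: (6, 6)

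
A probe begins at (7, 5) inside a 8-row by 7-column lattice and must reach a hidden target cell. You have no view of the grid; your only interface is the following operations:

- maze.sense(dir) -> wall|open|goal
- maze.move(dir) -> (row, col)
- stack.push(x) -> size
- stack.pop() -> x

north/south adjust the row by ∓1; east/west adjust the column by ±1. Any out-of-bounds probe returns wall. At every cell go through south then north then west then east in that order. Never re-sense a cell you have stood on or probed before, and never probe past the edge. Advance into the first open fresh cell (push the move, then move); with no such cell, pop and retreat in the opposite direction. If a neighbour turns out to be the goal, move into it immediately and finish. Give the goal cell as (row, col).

// 1. maze.sense(north) : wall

// 2. maze.sense(west) : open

// 3. stack.push(west) : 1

// 4. maze.move(west) : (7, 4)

// 5. maze.sense(north) : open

// 6. stack.push(north) : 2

// 7. maze.move(north) : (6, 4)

// 8. maze.sense(north) : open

// 9. stack.push(north) : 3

// 10. maze.move(north) : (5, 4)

// 11. maze.sense(north) : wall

// 12. maze.sense(west) : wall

// 13. maze.sense(east) : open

// 14. stack.push(east) : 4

// 15. maze.move(east) : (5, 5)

// 16. maze.sense(north) : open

// 17. stack.push(north) : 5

// 18. maze.move(north) : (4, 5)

// 19. maze.sense(north) : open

// 20. stack.push(north) : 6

// 21. maze.move(north) : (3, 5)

// 22. maze.sense(north) : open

// 23. stack.push(north) : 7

// 24. maze.move(north) : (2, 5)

// 25. maze.sense(north) : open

// 26. stack.push(north) : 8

// 27. maze.move(north) : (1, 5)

// 28. maze.sense(north) : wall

// 29. maze.sense(west) : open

// 30. stack.push(west) : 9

// 31. maze.move(west) : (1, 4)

// 32. maze.sense(south) : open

// 33. stack.push(south) : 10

// 34. maze.move(south) : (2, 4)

// 35. maze.sense(south) : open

// 36. stack.push(south) : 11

// 37. maze.move(south) : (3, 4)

// 38. maze.sense(west) : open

// 39. stack.push(west) : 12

// 40. maze.move(west) : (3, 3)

// 41. maze.sense(south) : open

// 42. stack.push(south) : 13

// 43. maze.move(south) : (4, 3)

// 44. maze.sense(west) : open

// 45. stack.push(west) : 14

// 46. maze.move(west) : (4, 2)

// 47. maze.sense(south) : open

// 48. stack.push(south) : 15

// 49. maze.move(south) : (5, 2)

// 50. maze.sense(south) : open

// 51. stack.push(south) : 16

// 52. maze.move(south) : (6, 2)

// 53. maze.sense(south) : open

// 54. stack.push(south) : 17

// 55. maze.move(south) : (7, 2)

// 56. maze.sense(west) : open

// 57. stack.push(west) : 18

// 58. maze.move(west) : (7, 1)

// 59. maze.sense(north) : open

// 60. stack.push(north) : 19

// 61. maze.move(north) : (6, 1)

// 62. maze.sense(north) : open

// 63. stack.push(north) : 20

// 64. maze.move(north) : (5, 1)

// 65. maze.sense(north) : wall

// 66. maze.sense(west) : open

// 67. stack.push(west) : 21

// 68. maze.move(west) : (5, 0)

// 69. maze.sense(south) : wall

// 70. maze.sense(north) : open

// 71. stack.push(north) : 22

// 72. maze.move(north) : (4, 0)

// 73. maze.sense(north) : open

// 74. stack.push(north) : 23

// 75. maze.move(north) : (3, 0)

// 76. maze.sense(north) : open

// 77. stack.push(north) : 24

// 78. maze.move(north) : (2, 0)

// 79. maze.sense(north) : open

// 80. stack.push(north) : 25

// 81. maze.move(north) : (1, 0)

// 82. maze.sense(north) : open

// 83. stack.push(north) : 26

// 84. maze.move(north) : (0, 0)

// 85. maze.sense(east) : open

// 86. stack.push(east) : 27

// 87. maze.move(east) : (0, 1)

// 88. maze.sense(south) : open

// 89. stack.push(south) : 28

// 90. maze.move(south) : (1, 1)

// 91. maze.sense(south) : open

// 92. stack.push(south) : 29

// 93. maze.move(south) : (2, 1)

// 94. maze.sense(south) : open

// 95. stack.push(south) : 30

// 96. maze.move(south) : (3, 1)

// 97. maze.sense(east) : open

// 98. stack.push(east) : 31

// 99. maze.move(east) : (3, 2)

// 100. maze.sense(north) : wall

// 101. stack.pop() : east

// 102. maze.move(west) : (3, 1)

// 103. stack.pop() : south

// 104. maze.move(north) : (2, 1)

// 105. stack.pop() : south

// 106. maze.move(north) : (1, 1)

// 107. maze.sense(east) : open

// 108. stack.push(east) : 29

// 109. maze.move(east) : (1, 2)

// 110. maze.sense(north) : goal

// 111. maze.move(north) : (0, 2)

Answer: (0, 2)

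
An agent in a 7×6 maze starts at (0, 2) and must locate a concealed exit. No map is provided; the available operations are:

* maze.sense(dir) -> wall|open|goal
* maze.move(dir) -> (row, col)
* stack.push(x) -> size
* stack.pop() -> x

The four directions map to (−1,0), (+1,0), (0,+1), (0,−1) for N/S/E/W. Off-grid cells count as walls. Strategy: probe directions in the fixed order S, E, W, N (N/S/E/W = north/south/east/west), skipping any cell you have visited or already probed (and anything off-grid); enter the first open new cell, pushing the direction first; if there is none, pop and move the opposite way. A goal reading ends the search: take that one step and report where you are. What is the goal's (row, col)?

Step: maze.sense[dir='south']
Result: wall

Step: maze.sense[dir='east']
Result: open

Step: stack.push[x='east']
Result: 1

Step: maze.move[dir='east']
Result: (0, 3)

Step: maze.sense[dir='south']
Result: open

Step: stack.push[x='south']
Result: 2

Step: maze.move[dir='south']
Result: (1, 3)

Step: maze.sense[dir='south']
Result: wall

Step: maze.sense[dir='east']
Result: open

Step: stack.push[x='east']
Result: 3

Step: maze.move[dir='east']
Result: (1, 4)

Step: maze.sense[dir='south']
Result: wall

Step: maze.sense[dir='east']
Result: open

Step: stack.push[x='east']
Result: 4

Step: maze.move[dir='east']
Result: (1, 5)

Step: maze.sense[dir='south']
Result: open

Step: stack.push[x='south']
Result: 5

Step: maze.move[dir='south']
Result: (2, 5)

Step: maze.sense[dir='south']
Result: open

Step: stack.push[x='south']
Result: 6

Step: maze.move[dir='south']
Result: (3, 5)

Step: maze.sense[dir='south']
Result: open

Step: stack.push[x='south']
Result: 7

Step: maze.move[dir='south']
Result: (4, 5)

Step: maze.sense[dir='south']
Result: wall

Step: maze.sense[dir='west']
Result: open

Step: stack.push[x='west']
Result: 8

Step: maze.move[dir='west']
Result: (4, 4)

Step: maze.sense[dir='south']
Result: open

Step: stack.push[x='south']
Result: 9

Step: maze.move[dir='south']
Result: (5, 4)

Step: maze.sense[dir='south']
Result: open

Step: stack.push[x='south']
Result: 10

Step: maze.move[dir='south']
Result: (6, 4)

Step: maze.sense[dir='east']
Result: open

Step: stack.push[x='east']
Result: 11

Step: maze.move[dir='east']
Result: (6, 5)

Step: stack.pop[]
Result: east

Step: maze.move[dir='west']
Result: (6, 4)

Step: maze.sense[dir='west']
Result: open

Step: stack.push[x='west']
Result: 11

Step: maze.move[dir='west']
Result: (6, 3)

Step: maze.sense[dir='west']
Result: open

Step: stack.push[x='west']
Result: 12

Step: maze.move[dir='west']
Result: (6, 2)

Step: maze.sense[dir='west']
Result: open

Step: stack.push[x='west']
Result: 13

Step: maze.move[dir='west']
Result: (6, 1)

Step: maze.sense[dir='west']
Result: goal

Step: maze.move[dir='west']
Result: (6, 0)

Answer: (6, 0)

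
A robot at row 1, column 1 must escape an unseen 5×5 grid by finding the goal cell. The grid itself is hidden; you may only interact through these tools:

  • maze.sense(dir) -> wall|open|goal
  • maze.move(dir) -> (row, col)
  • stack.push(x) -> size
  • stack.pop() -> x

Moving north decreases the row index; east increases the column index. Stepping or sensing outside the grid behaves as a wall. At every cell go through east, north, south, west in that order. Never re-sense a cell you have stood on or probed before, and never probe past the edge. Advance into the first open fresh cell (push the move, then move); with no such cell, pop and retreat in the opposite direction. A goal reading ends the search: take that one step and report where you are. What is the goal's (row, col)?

Do: maze.sense[dir='east']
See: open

Do: stack.push[x='east']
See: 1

Do: maze.move[dir='east']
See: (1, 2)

Do: maze.sense[dir='east']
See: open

Do: stack.push[x='east']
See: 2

Do: maze.move[dir='east']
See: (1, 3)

Do: maze.sense[dir='east']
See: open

Do: stack.push[x='east']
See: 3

Do: maze.move[dir='east']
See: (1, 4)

Do: maze.sense[dir='north']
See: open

Do: stack.push[x='north']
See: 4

Do: maze.move[dir='north']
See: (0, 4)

Do: maze.sense[dir='west']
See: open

Do: stack.push[x='west']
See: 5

Do: maze.move[dir='west']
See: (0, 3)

Do: maze.sense[dir='west']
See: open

Do: stack.push[x='west']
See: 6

Do: maze.move[dir='west']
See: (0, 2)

Do: maze.sense[dir='west']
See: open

Do: stack.push[x='west']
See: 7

Do: maze.move[dir='west']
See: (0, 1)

Do: maze.sense[dir='west']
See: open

Do: stack.push[x='west']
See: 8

Do: maze.move[dir='west']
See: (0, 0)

Do: maze.sense[dir='south']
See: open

Do: stack.push[x='south']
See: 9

Do: maze.move[dir='south']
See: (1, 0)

Do: maze.sense[dir='south']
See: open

Do: stack.push[x='south']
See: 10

Do: maze.move[dir='south']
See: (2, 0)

Do: maze.sense[dir='east']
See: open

Do: stack.push[x='east']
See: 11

Do: maze.move[dir='east']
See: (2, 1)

Do: maze.sense[dir='east']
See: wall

Do: maze.sense[dir='south']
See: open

Do: stack.push[x='south']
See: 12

Do: maze.move[dir='south']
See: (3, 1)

Do: maze.sense[dir='east']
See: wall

Do: maze.sense[dir='south']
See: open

Do: stack.push[x='south']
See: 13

Do: maze.move[dir='south']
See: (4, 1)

Do: maze.sense[dir='east']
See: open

Do: stack.push[x='east']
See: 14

Do: maze.move[dir='east']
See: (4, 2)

Do: maze.sense[dir='east']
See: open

Do: stack.push[x='east']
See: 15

Do: maze.move[dir='east']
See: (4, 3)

Do: maze.sense[dir='east']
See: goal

Do: maze.move[dir='east']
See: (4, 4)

Answer: (4, 4)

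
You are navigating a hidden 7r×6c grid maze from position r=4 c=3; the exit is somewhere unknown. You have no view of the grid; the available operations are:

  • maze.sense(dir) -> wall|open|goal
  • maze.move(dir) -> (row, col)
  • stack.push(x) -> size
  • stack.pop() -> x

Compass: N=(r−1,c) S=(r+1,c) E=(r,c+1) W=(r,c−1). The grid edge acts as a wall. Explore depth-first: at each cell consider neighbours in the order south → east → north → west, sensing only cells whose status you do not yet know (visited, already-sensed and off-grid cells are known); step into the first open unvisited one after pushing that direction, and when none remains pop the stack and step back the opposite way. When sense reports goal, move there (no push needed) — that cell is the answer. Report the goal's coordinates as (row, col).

Do: sense[dir: south]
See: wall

Do: sense[dir: east]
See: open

Do: push[x: east]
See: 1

Do: move[dir: east]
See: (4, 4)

Do: sense[dir: south]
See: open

Do: push[x: south]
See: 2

Do: move[dir: south]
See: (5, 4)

Do: sense[dir: south]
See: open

Do: push[x: south]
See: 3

Do: move[dir: south]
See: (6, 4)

Do: sense[dir: east]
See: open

Do: push[x: east]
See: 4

Do: move[dir: east]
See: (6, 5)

Do: sense[dir: north]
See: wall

Do: pop[]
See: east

Do: move[dir: west]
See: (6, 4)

Do: sense[dir: west]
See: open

Do: push[x: west]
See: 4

Do: move[dir: west]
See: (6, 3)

Do: sense[dir: west]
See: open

Do: push[x: west]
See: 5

Do: move[dir: west]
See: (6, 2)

Do: sense[dir: north]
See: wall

Do: sense[dir: west]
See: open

Do: push[x: west]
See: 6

Do: move[dir: west]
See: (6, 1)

Do: sense[dir: north]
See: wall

Do: sense[dir: west]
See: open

Do: push[x: west]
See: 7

Do: move[dir: west]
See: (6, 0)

Do: sense[dir: north]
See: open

Do: push[x: north]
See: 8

Do: move[dir: north]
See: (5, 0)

Do: sense[dir: north]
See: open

Do: push[x: north]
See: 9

Do: move[dir: north]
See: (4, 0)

Do: sense[dir: east]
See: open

Do: push[x: east]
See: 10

Do: move[dir: east]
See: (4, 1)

Do: sense[dir: east]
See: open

Do: push[x: east]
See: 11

Do: move[dir: east]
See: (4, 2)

Do: sense[dir: north]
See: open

Do: push[x: north]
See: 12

Do: move[dir: north]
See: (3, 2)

Do: sense[dir: east]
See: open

Do: push[x: east]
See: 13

Do: move[dir: east]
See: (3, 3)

Do: sense[dir: east]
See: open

Do: push[x: east]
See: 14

Do: move[dir: east]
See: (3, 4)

Do: sense[dir: east]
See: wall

Do: sense[dir: north]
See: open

Do: push[x: north]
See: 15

Do: move[dir: north]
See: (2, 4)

Do: sense[dir: east]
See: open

Do: push[x: east]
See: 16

Do: move[dir: east]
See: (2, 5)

Do: sense[dir: north]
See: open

Do: push[x: north]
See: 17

Do: move[dir: north]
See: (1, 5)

Do: sense[dir: north]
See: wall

Do: sense[dir: west]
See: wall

Do: pop[]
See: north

Do: move[dir: south]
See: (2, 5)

Do: pop[]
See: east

Do: move[dir: west]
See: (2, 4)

Do: sense[dir: west]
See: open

Do: push[x: west]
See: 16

Do: move[dir: west]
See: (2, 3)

Do: sense[dir: north]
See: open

Do: push[x: north]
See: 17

Do: move[dir: north]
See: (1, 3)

Do: sense[dir: north]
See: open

Do: push[x: north]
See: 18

Do: move[dir: north]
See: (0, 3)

Do: sense[dir: east]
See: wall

Do: sense[dir: west]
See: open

Do: push[x: west]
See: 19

Do: move[dir: west]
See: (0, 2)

Do: sense[dir: south]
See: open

Do: push[x: south]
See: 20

Do: move[dir: south]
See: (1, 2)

Do: sense[dir: south]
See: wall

Do: sense[dir: west]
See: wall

Do: pop[]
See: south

Do: move[dir: north]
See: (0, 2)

Do: sense[dir: west]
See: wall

Do: pop[]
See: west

Do: move[dir: east]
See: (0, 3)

Do: pop[]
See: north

Do: move[dir: south]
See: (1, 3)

Do: pop[]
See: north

Do: move[dir: south]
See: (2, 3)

Do: pop[]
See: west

Do: move[dir: east]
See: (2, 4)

Do: pop[]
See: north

Do: move[dir: south]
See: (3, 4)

Do: pop[]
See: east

Do: move[dir: west]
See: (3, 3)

Do: pop[]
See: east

Do: move[dir: west]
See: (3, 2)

Do: sense[dir: west]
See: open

Do: push[x: west]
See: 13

Do: move[dir: west]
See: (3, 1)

Do: sense[dir: north]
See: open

Do: push[x: north]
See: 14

Do: move[dir: north]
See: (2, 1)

Do: sense[dir: west]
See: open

Do: push[x: west]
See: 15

Do: move[dir: west]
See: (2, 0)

Do: sense[dir: south]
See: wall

Do: sense[dir: north]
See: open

Do: push[x: north]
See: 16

Do: move[dir: north]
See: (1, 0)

Do: sense[dir: north]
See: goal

Do: move[dir: north]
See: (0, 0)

Answer: (0, 0)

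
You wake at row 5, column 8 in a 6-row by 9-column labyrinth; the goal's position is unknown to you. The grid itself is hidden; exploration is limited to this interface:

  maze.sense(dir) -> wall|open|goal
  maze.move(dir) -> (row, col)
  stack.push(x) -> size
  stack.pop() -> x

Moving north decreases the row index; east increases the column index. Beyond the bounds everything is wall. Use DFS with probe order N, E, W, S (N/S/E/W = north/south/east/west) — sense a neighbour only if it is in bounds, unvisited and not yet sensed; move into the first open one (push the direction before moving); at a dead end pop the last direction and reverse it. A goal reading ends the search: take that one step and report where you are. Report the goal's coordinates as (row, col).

-> sense(dir: north)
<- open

-> push(x: north)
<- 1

-> move(dir: north)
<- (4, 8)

-> sense(dir: north)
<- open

-> push(x: north)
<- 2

-> move(dir: north)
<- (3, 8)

-> sense(dir: north)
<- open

-> push(x: north)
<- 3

-> move(dir: north)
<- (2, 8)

-> sense(dir: north)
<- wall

-> sense(dir: west)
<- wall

-> pop()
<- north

-> move(dir: south)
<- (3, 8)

-> sense(dir: west)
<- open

-> push(x: west)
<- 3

-> move(dir: west)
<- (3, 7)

-> sense(dir: west)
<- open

-> push(x: west)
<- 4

-> move(dir: west)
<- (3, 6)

-> sense(dir: north)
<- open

-> push(x: north)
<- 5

-> move(dir: north)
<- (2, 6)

-> sense(dir: north)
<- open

-> push(x: north)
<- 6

-> move(dir: north)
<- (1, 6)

-> sense(dir: north)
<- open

-> push(x: north)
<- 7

-> move(dir: north)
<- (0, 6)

-> sense(dir: east)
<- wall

-> sense(dir: west)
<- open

-> push(x: west)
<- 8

-> move(dir: west)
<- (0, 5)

-> sense(dir: west)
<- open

-> push(x: west)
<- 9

-> move(dir: west)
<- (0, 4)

-> sense(dir: west)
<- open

-> push(x: west)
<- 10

-> move(dir: west)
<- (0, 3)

-> sense(dir: west)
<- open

-> push(x: west)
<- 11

-> move(dir: west)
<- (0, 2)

-> sense(dir: west)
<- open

-> push(x: west)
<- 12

-> move(dir: west)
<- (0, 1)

-> sense(dir: west)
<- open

-> push(x: west)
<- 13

-> move(dir: west)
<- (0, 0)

-> sense(dir: south)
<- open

-> push(x: south)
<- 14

-> move(dir: south)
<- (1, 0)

-> sense(dir: east)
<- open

-> push(x: east)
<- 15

-> move(dir: east)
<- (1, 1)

-> sense(dir: east)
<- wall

-> sense(dir: south)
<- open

-> push(x: south)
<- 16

-> move(dir: south)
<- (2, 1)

-> sense(dir: east)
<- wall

-> sense(dir: west)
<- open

-> push(x: west)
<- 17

-> move(dir: west)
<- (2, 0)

-> sense(dir: south)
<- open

-> push(x: south)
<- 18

-> move(dir: south)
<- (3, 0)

-> sense(dir: east)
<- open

-> push(x: east)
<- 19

-> move(dir: east)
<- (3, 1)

-> sense(dir: east)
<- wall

-> sense(dir: south)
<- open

-> push(x: south)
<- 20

-> move(dir: south)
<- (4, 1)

-> sense(dir: east)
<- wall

-> sense(dir: west)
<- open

-> push(x: west)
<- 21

-> move(dir: west)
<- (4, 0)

-> sense(dir: south)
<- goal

-> move(dir: south)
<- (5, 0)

Answer: (5, 0)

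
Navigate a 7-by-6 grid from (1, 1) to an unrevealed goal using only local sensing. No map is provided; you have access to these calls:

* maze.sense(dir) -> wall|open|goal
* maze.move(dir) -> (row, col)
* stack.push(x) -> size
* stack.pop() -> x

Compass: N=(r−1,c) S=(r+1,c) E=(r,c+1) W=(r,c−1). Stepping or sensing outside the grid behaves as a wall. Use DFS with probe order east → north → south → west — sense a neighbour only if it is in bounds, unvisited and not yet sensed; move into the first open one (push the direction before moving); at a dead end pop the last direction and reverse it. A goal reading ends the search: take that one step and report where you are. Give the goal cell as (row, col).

-> maze.sense(dir: east)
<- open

-> stack.push(x: east)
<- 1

-> maze.move(dir: east)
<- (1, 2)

-> maze.sense(dir: east)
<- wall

-> maze.sense(dir: north)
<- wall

-> maze.sense(dir: south)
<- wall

-> stack.pop()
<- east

-> maze.move(dir: west)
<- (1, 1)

-> maze.sense(dir: north)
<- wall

-> maze.sense(dir: south)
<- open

-> stack.push(x: south)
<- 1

-> maze.move(dir: south)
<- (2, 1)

-> maze.sense(dir: south)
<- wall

-> maze.sense(dir: west)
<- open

-> stack.push(x: west)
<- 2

-> maze.move(dir: west)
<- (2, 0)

-> maze.sense(dir: north)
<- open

-> stack.push(x: north)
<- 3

-> maze.move(dir: north)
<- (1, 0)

-> maze.sense(dir: north)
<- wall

-> stack.pop()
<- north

-> maze.move(dir: south)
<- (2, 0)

-> maze.sense(dir: south)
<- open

-> stack.push(x: south)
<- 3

-> maze.move(dir: south)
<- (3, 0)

-> maze.sense(dir: south)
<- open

-> stack.push(x: south)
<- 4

-> maze.move(dir: south)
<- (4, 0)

-> maze.sense(dir: east)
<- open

-> stack.push(x: east)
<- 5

-> maze.move(dir: east)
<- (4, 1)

-> maze.sense(dir: east)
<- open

-> stack.push(x: east)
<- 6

-> maze.move(dir: east)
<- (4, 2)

-> maze.sense(dir: east)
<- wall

-> maze.sense(dir: north)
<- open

-> stack.push(x: north)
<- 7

-> maze.move(dir: north)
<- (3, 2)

-> maze.sense(dir: east)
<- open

-> stack.push(x: east)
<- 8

-> maze.move(dir: east)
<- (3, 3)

-> maze.sense(dir: east)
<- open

-> stack.push(x: east)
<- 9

-> maze.move(dir: east)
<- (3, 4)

-> maze.sense(dir: east)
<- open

-> stack.push(x: east)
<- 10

-> maze.move(dir: east)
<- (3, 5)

-> maze.sense(dir: north)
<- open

-> stack.push(x: north)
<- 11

-> maze.move(dir: north)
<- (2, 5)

-> maze.sense(dir: north)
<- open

-> stack.push(x: north)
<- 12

-> maze.move(dir: north)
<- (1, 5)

-> maze.sense(dir: north)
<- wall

-> maze.sense(dir: west)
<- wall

-> stack.pop()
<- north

-> maze.move(dir: south)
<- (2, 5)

-> maze.sense(dir: west)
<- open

-> stack.push(x: west)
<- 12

-> maze.move(dir: west)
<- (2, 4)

-> maze.sense(dir: west)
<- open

-> stack.push(x: west)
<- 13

-> maze.move(dir: west)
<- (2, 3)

-> stack.pop()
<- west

-> maze.move(dir: east)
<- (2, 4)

-> stack.pop()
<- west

-> maze.move(dir: east)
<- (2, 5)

-> stack.pop()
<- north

-> maze.move(dir: south)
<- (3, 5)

-> maze.sense(dir: south)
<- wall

-> stack.pop()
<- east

-> maze.move(dir: west)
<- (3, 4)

-> maze.sense(dir: south)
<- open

-> stack.push(x: south)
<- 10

-> maze.move(dir: south)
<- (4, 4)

-> maze.sense(dir: south)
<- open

-> stack.push(x: south)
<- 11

-> maze.move(dir: south)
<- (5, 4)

-> maze.sense(dir: east)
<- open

-> stack.push(x: east)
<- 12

-> maze.move(dir: east)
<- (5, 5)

-> maze.sense(dir: south)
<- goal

-> maze.move(dir: south)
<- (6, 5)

Answer: (6, 5)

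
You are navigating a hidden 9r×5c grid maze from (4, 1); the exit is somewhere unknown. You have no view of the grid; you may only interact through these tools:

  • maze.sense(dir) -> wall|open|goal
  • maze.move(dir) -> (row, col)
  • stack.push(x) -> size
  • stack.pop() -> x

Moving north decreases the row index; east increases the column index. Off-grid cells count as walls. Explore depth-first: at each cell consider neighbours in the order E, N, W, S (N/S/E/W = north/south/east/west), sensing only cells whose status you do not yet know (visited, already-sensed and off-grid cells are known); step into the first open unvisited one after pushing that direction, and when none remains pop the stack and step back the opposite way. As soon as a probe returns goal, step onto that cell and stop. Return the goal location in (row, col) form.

> maze.sense dir: east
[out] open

> stack.push x: east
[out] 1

> maze.move dir: east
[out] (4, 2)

> maze.sense dir: east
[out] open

> stack.push x: east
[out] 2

> maze.move dir: east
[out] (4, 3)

> maze.sense dir: east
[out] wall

> maze.sense dir: north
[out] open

> stack.push x: north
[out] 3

> maze.move dir: north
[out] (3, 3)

> maze.sense dir: east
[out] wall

> maze.sense dir: north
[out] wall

> maze.sense dir: west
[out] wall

> stack.pop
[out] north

> maze.move dir: south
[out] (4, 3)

> maze.sense dir: south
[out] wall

> stack.pop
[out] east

> maze.move dir: west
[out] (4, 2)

> maze.sense dir: south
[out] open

> stack.push x: south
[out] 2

> maze.move dir: south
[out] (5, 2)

> maze.sense dir: west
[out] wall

> maze.sense dir: south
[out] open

> stack.push x: south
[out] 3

> maze.move dir: south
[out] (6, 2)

> maze.sense dir: east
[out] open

> stack.push x: east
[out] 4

> maze.move dir: east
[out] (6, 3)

> maze.sense dir: east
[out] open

> stack.push x: east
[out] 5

> maze.move dir: east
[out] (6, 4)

> maze.sense dir: north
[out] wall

> maze.sense dir: south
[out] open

> stack.push x: south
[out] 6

> maze.move dir: south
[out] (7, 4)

> maze.sense dir: west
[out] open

> stack.push x: west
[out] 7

> maze.move dir: west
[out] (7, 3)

> maze.sense dir: west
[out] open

> stack.push x: west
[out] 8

> maze.move dir: west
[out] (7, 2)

> maze.sense dir: west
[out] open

> stack.push x: west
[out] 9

> maze.move dir: west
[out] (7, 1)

> maze.sense dir: north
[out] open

> stack.push x: north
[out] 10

> maze.move dir: north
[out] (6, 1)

> maze.sense dir: west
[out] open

> stack.push x: west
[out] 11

> maze.move dir: west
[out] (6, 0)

> maze.sense dir: north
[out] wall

> maze.sense dir: south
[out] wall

> stack.pop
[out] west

> maze.move dir: east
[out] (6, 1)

> stack.pop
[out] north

> maze.move dir: south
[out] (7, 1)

> maze.sense dir: south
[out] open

> stack.push x: south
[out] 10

> maze.move dir: south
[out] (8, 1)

> maze.sense dir: east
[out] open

> stack.push x: east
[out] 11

> maze.move dir: east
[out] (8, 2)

> maze.sense dir: east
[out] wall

> stack.pop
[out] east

> maze.move dir: west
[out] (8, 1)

> maze.sense dir: west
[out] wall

> stack.pop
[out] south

> maze.move dir: north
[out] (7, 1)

> stack.pop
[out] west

> maze.move dir: east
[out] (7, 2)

> stack.pop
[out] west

> maze.move dir: east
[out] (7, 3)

> stack.pop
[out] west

> maze.move dir: east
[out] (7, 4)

> maze.sense dir: south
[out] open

> stack.push x: south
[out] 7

> maze.move dir: south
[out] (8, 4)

> stack.pop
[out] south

> maze.move dir: north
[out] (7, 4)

> stack.pop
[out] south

> maze.move dir: north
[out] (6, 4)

> stack.pop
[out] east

> maze.move dir: west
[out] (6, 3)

> stack.pop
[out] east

> maze.move dir: west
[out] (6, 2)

> stack.pop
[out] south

> maze.move dir: north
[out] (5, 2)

> stack.pop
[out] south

> maze.move dir: north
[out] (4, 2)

> stack.pop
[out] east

> maze.move dir: west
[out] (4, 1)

> maze.sense dir: north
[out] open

> stack.push x: north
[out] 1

> maze.move dir: north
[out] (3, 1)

> maze.sense dir: north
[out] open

> stack.push x: north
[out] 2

> maze.move dir: north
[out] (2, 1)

> maze.sense dir: east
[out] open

> stack.push x: east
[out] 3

> maze.move dir: east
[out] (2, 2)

> maze.sense dir: north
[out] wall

> stack.pop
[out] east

> maze.move dir: west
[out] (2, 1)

> maze.sense dir: north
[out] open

> stack.push x: north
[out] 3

> maze.move dir: north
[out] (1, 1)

> maze.sense dir: north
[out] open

> stack.push x: north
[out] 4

> maze.move dir: north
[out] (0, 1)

> maze.sense dir: east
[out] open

> stack.push x: east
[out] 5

> maze.move dir: east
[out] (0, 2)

> maze.sense dir: east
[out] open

> stack.push x: east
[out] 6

> maze.move dir: east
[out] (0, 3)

> maze.sense dir: east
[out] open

> stack.push x: east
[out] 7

> maze.move dir: east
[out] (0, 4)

> maze.sense dir: south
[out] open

> stack.push x: south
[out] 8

> maze.move dir: south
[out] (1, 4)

> maze.sense dir: west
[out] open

> stack.push x: west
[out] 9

> maze.move dir: west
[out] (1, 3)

> stack.pop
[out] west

> maze.move dir: east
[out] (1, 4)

> maze.sense dir: south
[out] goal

> maze.move dir: south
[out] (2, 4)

Answer: (2, 4)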